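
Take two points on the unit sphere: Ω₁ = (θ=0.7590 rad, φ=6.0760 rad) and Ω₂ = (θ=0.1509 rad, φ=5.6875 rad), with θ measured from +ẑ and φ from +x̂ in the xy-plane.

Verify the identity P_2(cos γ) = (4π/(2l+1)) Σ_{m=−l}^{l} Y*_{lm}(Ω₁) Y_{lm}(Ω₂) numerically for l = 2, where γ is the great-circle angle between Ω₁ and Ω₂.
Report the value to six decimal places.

Term-by-term m-sum for l=2 (normalisation 4π/5 = 2.513274):
  m=-2: Y*=(0.167462, -0.073656)  Y=(0.003233, 0.008108)  product (0.001139, 0.001120)
  m=-1: Y*=(0.377487, -0.079348)  Y=(0.095040, 0.064420)  product (0.040988, 0.016777)
  m=+0: Y*=(0.182661, -0.000000)  Y=(0.609401, 0.000000)  product (0.111314, 0.000000)
  m=+1: Y*=(-0.377487, -0.079348)  Y=(-0.095040, 0.064420)  product (0.040988, -0.016777)
  m=+2: Y*=(0.167462, 0.073656)  Y=(0.003233, -0.008108)  product (0.001139, -0.001120)
Accumulated sum (0.195568, 0.000000); after 4π/(2l+1) scaling, (0.491515, 0.000000) ⇒ P_2 = 0.491515

0.491515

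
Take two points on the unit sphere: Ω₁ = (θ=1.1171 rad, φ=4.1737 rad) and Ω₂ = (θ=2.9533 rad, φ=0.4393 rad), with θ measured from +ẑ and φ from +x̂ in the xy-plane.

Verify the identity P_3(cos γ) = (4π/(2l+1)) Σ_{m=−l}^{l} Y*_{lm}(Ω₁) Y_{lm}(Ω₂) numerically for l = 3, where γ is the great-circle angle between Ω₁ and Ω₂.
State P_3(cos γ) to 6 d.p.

0.391940

Expand P_3 via completeness: Σ_{m} conj(Y_{3,m}) at Ω₁ times Y_{3,m} at Ω₂ —
  term(m=-3) = 0.00017 - 0.00081j   from Y*(Ω₁)=0.30266 - 0.01371j, Y(Ω₂)=0.00068 - 0.00265j
  term(m=-2) = -0.00478 - 0.01180j   from Y*(Ω₁)=-0.17140 + 0.31872j, Y(Ω₂)=-0.02245 + 0.02708j
  term(m=-1) = 0.00220 + 0.00148j   from Y*(Ω₁)=0.00589 + 0.00985j, Y(Ω₂)=0.20941 - 0.09841j
  term(m=+0) = 0.22315 + 0.00000j   from Y*(Ω₁)=-0.33358 + 0.00000j, Y(Ω₂)=-0.66894 + 0.00000j
  term(m=+1) = 0.00220 - 0.00148j   from Y*(Ω₁)=-0.00589 + 0.00985j, Y(Ω₂)=-0.20941 - 0.09841j
  term(m=+2) = -0.00478 + 0.01180j   from Y*(Ω₁)=-0.17140 - 0.31872j, Y(Ω₂)=-0.02245 - 0.02708j
  term(m=+3) = 0.00017 + 0.00081j   from Y*(Ω₁)=-0.30266 - 0.01371j, Y(Ω₂)=-0.00068 - 0.00265j
Accumulated sum 0.21833 + 0.00000j; after 4π/(2l+1) scaling, 0.39194 + 0.00000j ⇒ P_3 = 0.391940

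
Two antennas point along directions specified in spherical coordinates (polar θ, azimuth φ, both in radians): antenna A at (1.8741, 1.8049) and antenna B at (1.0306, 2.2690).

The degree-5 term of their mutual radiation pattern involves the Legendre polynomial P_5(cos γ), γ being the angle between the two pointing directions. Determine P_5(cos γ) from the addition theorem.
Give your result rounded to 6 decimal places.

Term-by-term m-sum for l=5 (normalisation 4π/11 = 1.142397):
  m=-5: -0.338399+0.143184i × +0.073717+0.202308i = -0.053913-0.057906i  (running Σ = -0.053913-0.057906i)
  m=-4: -0.215526-0.292895i × -0.383750-0.139548i = +0.041835+0.142475i  (running Σ = -0.012078+0.084569i)
  m=-3: -0.038294+0.045252i × +0.260861-0.150684i = -0.003171+0.017575i  (running Σ = -0.015249+0.102144i)
  m=-2: -0.301311-0.152377i × +0.022966-0.130357i = -0.026783+0.035779i  (running Σ = -0.042032+0.137922i)
  m=-1: +0.005798-0.024315i × +0.217867+0.259606i = +0.007576-0.003792i  (running Σ = -0.034456+0.134130i)
  m=0: -0.323344-0.000000i × +0.053662+0.000000i = -0.017351-0.000000i  (running Σ = -0.051808+0.134130i)
  m=1: -0.005798-0.024315i × -0.217867+0.259606i = +0.007576+0.003792i  (running Σ = -0.044232+0.137922i)
  m=2: -0.301311+0.152377i × +0.022966+0.130357i = -0.026783-0.035779i  (running Σ = -0.071016+0.102144i)
  m=3: +0.038294+0.045252i × -0.260861-0.150684i = -0.003171-0.017575i  (running Σ = -0.074186+0.084569i)
  m=4: -0.215526+0.292895i × -0.383750+0.139548i = +0.041835-0.142475i  (running Σ = -0.032351-0.057906i)
  m=5: +0.338399+0.143184i × -0.073717+0.202308i = -0.053913+0.057906i  (running Σ = -0.086264+0.000000i)
Accumulated sum -0.086264+0.000000i; after 4π/(2l+1) scaling, -0.098548+0.000000i ⇒ P_5 = -0.098548

-0.098548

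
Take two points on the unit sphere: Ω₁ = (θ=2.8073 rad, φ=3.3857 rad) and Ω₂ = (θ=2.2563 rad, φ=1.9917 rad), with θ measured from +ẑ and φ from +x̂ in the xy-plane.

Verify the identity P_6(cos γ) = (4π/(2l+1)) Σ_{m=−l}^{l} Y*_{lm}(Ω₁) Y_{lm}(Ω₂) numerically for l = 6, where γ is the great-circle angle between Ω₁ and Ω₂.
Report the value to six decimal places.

Expand P_6 via completeness: Σ_{m} conj(Y_{6,m}) at Ω₁ times Y_{6,m} at Ω₂ —
  m=-6: Y*=+0.000064+0.000599i  Y=+0.084830+0.060072i  product -0.000031+0.000055i
  m=-5: Y*=+0.002062+0.005646i  Y=+0.253518-0.149811i  product +0.001369+0.001122i
  m=-4: Y*=+0.020411+0.030199i  Y=-0.049159-0.433889i  product +0.012100-0.010341i
  m=-3: Y*=+0.110155+0.099041i  Y=-0.256731-0.081696i  product -0.020189-0.034426i
  m=-2: Y*=+0.347280+0.184439i  Y=+0.118761-0.132977i  product +0.065770-0.024276i
  m=-1: Y*=+0.558426+0.139090i  Y=-0.142109-0.317450i  product -0.035203-0.197038i
  m=+0: Y*=+0.127587-0.000000i  Y=+0.086213+0.000000i  product +0.011000+0.000000i
  m=+1: Y*=-0.558426+0.139090i  Y=+0.142109-0.317450i  product -0.035203+0.197038i
  m=+2: Y*=+0.347280-0.184439i  Y=+0.118761+0.132977i  product +0.065770+0.024276i
  m=+3: Y*=-0.110155+0.099041i  Y=+0.256731-0.081696i  product -0.020189+0.034426i
  m=+4: Y*=+0.020411-0.030199i  Y=-0.049159+0.433889i  product +0.012100+0.010341i
  m=+5: Y*=-0.002062+0.005646i  Y=-0.253518-0.149811i  product +0.001369-0.001122i
  m=+6: Y*=+0.000064-0.000599i  Y=+0.084830-0.060072i  product -0.000031-0.000055i
Σ over m = +0.058630-0.000000i; ×(4π/13) → +0.056674-0.000000i. Real part: 0.056674

0.056674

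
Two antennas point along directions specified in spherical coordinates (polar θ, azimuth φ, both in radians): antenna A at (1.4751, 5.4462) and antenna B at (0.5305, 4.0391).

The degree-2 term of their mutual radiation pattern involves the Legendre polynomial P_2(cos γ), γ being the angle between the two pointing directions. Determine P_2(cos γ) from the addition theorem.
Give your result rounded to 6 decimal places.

-0.459412

Addition theorem: P_2(cos γ) = (4π/5) Σ_m Y*_{lm}(Ω₁) Y_{lm}(Ω₂), m = −2…2:
  [-2]  conj(Y_{2,-2})(Ω₁) = -0.03942 - 0.38071j ; Y_{2,-2}(Ω₂) = -0.02199 - 0.09641j ; Δ = -0.03584 + 0.01217j
  [-1]  conj(Y_{2,-1})(Ω₁) = 0.04921 - 0.05457j ; Y_{2,-1}(Ω₂) = -0.21024 + 0.26358j ; Δ = 0.00404 + 0.02444j
  [+0]  conj(Y_{2,0})(Ω₁) = -0.30675 + 0.00000j ; Y_{2,0}(Ω₂) = 0.38856 + 0.00000j ; Δ = -0.11919 + 0.00000j
  [+1]  conj(Y_{2,1})(Ω₁) = -0.04921 - 0.05457j ; Y_{2,1}(Ω₂) = 0.21024 + 0.26358j ; Δ = 0.00404 - 0.02444j
  [+2]  conj(Y_{2,2})(Ω₁) = -0.03942 + 0.38071j ; Y_{2,2}(Ω₂) = -0.02199 + 0.09641j ; Δ = -0.03584 - 0.01217j
Total Σ_m = -0.18279 - 0.00000j. Multiply by 2.513274: -0.45941 - 0.00000j. P_2(cos γ) = -0.459412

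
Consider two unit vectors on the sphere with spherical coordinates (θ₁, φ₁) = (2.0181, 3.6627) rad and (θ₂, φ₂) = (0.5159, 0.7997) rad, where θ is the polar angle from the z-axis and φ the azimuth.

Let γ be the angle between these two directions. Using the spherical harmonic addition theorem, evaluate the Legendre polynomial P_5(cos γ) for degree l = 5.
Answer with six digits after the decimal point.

0.394565

Addition theorem: P_5(cos γ) = (4π/11) Σ_m Y*_{lm}(Ω₁) Y_{lm}(Ω₂), m = −5…5:
  term(m=-5) = -0.000663+0.003691i   from Y*(Ω₁)=+0.237746-0.141240i, Y(Ω₂)=-0.008879+0.010249i
  term(m=-4) = -0.013981+0.028474i   from Y*(Ω₁)=+0.206128-0.365386i, Y(Ω₂)=-0.075489+0.004323i
  term(m=-3) = -0.028054+0.031034i   from Y*(Ω₁)=-0.001296-0.173372i, Y(Ω₂)=-0.177780-0.163144i
  term(m=-2) = +0.101098-0.062988i   from Y*(Ω₁)=+0.131850+0.225765i, Y(Ω₂)=-0.013030-0.455412i
  term(m=-1) = +0.094235-0.026954i   from Y*(Ω₁)=+0.221438+0.127113i, Y(Ω₂)=+0.267531-0.275295i
  term(m=+0) = +0.040114+0.000000i   from Y*(Ω₁)=-0.207854-0.000000i, Y(Ω₂)=-0.192991+0.000000i
  term(m=+1) = +0.094235+0.026954i   from Y*(Ω₁)=-0.221438+0.127113i, Y(Ω₂)=-0.267531-0.275295i
  term(m=+2) = +0.101098+0.062988i   from Y*(Ω₁)=+0.131850-0.225765i, Y(Ω₂)=-0.013030+0.455412i
  term(m=+3) = -0.028054-0.031034i   from Y*(Ω₁)=+0.001296-0.173372i, Y(Ω₂)=+0.177780-0.163144i
  term(m=+4) = -0.013981-0.028474i   from Y*(Ω₁)=+0.206128+0.365386i, Y(Ω₂)=-0.075489-0.004323i
  term(m=+5) = -0.000663-0.003691i   from Y*(Ω₁)=-0.237746-0.141240i, Y(Ω₂)=+0.008879+0.010249i
Σ over m = +0.345384+0.000000i; ×(4π/11) → +0.394565+0.000000i. Real part: 0.394565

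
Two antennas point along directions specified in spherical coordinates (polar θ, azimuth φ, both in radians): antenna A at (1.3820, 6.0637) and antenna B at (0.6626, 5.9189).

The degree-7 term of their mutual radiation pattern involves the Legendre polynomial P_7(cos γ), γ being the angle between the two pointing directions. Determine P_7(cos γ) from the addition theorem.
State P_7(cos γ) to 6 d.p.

-0.017442

Addition theorem: P_7(cos γ) = (4π/15) Σ_m Y*_{lm}(Ω₁) Y_{lm}(Ω₂), m = −7…7:
  m=-7: Y*=0.01517 - 0.44080j  Y=-0.01384 + 0.00930j  product 0.00389 + 0.00624j
  m=-6: Y*=0.07920 - 0.30522j  Y=-0.04612 + 0.06530j  product 0.01628 + 0.01925j
  m=-5: Y*=-0.08291 + 0.16186j  Y=-0.05677 + 0.22173j  product -0.03118 - 0.02757j
  m=-4: Y*=-0.20816 + 0.25075j  Y=0.04774 + 0.41823j  product -0.11481 - 0.07509j
  m=-3: Y*=0.07071 - 0.05470j  Y=0.20404 + 0.39390j  product 0.03598 + 0.01669j
  m=-2: Y*=0.28985 - 0.13609j  Y=0.06531 + 0.05828j  product 0.02686 + 0.00800j
  m=-1: Y*=-0.05146 + 0.01148j  Y=-0.34180 - 0.13033j  product 0.01908 + 0.00278j
  m=+0: Y*=-0.31713 + 0.00000j  Y=-0.21125 + 0.00000j  product 0.06699 + 0.00000j
  m=+1: Y*=0.05146 + 0.01148j  Y=0.34180 - 0.13033j  product 0.01908 - 0.00278j
  m=+2: Y*=0.28985 + 0.13609j  Y=0.06531 - 0.05828j  product 0.02686 - 0.00800j
  m=+3: Y*=-0.07071 - 0.05470j  Y=-0.20404 + 0.39390j  product 0.03598 - 0.01669j
  m=+4: Y*=-0.20816 - 0.25075j  Y=0.04774 - 0.41823j  product -0.11481 + 0.07509j
  m=+5: Y*=0.08291 + 0.16186j  Y=0.05677 + 0.22173j  product -0.03118 + 0.02757j
  m=+6: Y*=0.07920 + 0.30522j  Y=-0.04612 - 0.06530j  product 0.01628 - 0.01925j
  m=+7: Y*=-0.01517 - 0.44080j  Y=0.01384 + 0.00930j  product 0.00389 - 0.00624j
Accumulated sum -0.02082 - 0.00000j; after 4π/(2l+1) scaling, -0.01744 - 0.00000j ⇒ P_7 = -0.017442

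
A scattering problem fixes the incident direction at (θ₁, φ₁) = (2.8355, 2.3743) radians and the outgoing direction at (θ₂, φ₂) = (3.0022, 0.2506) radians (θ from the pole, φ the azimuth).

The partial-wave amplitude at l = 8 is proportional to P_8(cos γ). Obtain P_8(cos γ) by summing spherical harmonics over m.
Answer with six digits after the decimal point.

Summing Y*_{l m}(θ₁,φ₁)·Y_{l m}(θ₂,φ₂) over m ∈ [−8, 8]; prefactor 4π/(2·8+1) = 0.739198:
  m=-8: (0.000035, 0.000005) × (-0.000000, -0.000000) = (-0.000000, -0.000000)  (running Σ = (-0.000000, -0.000000))
  m=-7: (0.000271, 0.000351) × (0.000000, 0.000002) = (-0.000000, 0.000000)  (running Σ = (-0.000000, 0.000000))
  m=-6: (-0.000386, 0.003541) × (0.000002, -0.000037) = (0.000000, 0.000000)  (running Σ = (0.000000, 0.000000))
  m=-5: (-0.015742, 0.013121) × (-0.000153, 0.000464) = (-0.000004, -0.000009)  (running Σ = (-0.000004, -0.000009))
  m=-4: (-0.086498, -0.006275) × (0.002580, -0.004039) = (-0.000249, 0.000333)  (running Σ = (-0.000252, 0.000324))
  m=-3: (-0.176498, -0.196794) × (-0.025439, 0.023785) = (0.009171, 0.000808)  (running Σ = (0.008919, 0.001132))
  m=-2: (0.019372, -0.534740) × (0.156771, -0.085889) = (-0.042891, -0.085495)  (running Σ = (-0.033972, -0.084363))
  m=-1: (0.397914, -0.383760) × (-0.557338, 0.142668) = (-0.167022, 0.270654)  (running Σ = (-0.200995, 0.186291))
  m=0: (-0.115296, -0.000000) × (0.790238, 0.000000) = (-0.091111, -0.000000)  (running Σ = (-0.292106, 0.186291))
  m=1: (-0.397914, -0.383760) × (0.557338, 0.142668) = (-0.167022, -0.270654)  (running Σ = (-0.459128, -0.084363))
  m=2: (0.019372, 0.534740) × (0.156771, 0.085889) = (-0.042891, 0.085495)  (running Σ = (-0.502019, 0.001132))
  m=3: (0.176498, -0.196794) × (0.025439, 0.023785) = (0.009171, -0.000808)  (running Σ = (-0.492848, 0.000324))
  m=4: (-0.086498, 0.006275) × (0.002580, 0.004039) = (-0.000249, -0.000333)  (running Σ = (-0.493097, -0.000009))
  m=5: (0.015742, 0.013121) × (0.000153, 0.000464) = (-0.000004, 0.000009)  (running Σ = (-0.493101, 0.000000))
  m=6: (-0.000386, -0.003541) × (0.000002, 0.000037) = (0.000000, -0.000000)  (running Σ = (-0.493100, 0.000000))
  m=7: (-0.000271, 0.000351) × (-0.000000, 0.000002) = (-0.000000, -0.000000)  (running Σ = (-0.493100, -0.000000))
  m=8: (0.000035, -0.000005) × (-0.000000, 0.000000) = (-0.000000, 0.000000)  (running Σ = (-0.493100, -0.000000))
Total Σ_m = (-0.493100, -0.000000). Multiply by 0.739198: (-0.364499, -0.000000). P_8(cos γ) = -0.364499

-0.364499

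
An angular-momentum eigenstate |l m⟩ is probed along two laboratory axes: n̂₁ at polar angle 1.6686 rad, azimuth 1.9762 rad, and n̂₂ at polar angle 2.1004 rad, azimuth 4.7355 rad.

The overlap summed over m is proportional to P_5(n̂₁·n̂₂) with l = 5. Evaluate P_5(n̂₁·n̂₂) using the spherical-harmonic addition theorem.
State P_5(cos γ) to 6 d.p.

Expand P_5 via completeness: Σ_{m} conj(Y_{5,m}) at Ω₁ times Y_{5,m} at Ω₂ —
  term(m=-5) = 0.03364 - 0.09490j   from Y*(Ω₁)=-0.40680 - 0.19964j, Y(Ω₂)=0.02562 + 0.22070j
  term(m=-4) = 0.00241 + 0.05778j   from Y*(Ω₁)=0.00714 - 0.14042j, Y(Ω₂)=-0.40954 + 0.03797j
  term(m=-3) = 0.03698 + 0.08195j   from Y*(Ω₁)=-0.29235 + 0.10824j, Y(Ω₂)=-0.01998 - 0.28770j
  term(m=-2) = 0.01717 + 0.01647j   from Y*(Ω₁)=-0.10969 - 0.11541j, Y(Ω₂)=-0.14928 + 0.00690j
  term(m=-1) = 0.08555 + 0.03440j   from Y*(Ω₁)=-0.10917 + 0.25437j, Y(Ω₂)=-0.00770 - 0.33303j
  term(m=+0) = 0.01198 + 0.00000j   from Y*(Ω₁)=-0.16374 + 0.00000j, Y(Ω₂)=-0.07316 + 0.00000j
  term(m=+1) = 0.08555 - 0.03440j   from Y*(Ω₁)=0.10917 + 0.25437j, Y(Ω₂)=0.00770 - 0.33303j
  term(m=+2) = 0.01717 - 0.01647j   from Y*(Ω₁)=-0.10969 + 0.11541j, Y(Ω₂)=-0.14928 - 0.00690j
  term(m=+3) = 0.03698 - 0.08195j   from Y*(Ω₁)=0.29235 + 0.10824j, Y(Ω₂)=0.01998 - 0.28770j
  term(m=+4) = 0.00241 - 0.05778j   from Y*(Ω₁)=0.00714 + 0.14042j, Y(Ω₂)=-0.40954 - 0.03797j
  term(m=+5) = 0.03364 + 0.09490j   from Y*(Ω₁)=0.40680 - 0.19964j, Y(Ω₂)=-0.02562 + 0.22070j
Σ over m = 0.36348 - 0.00000j; ×(4π/11) → 0.41524 - 0.00000j. Real part: 0.415243

0.415243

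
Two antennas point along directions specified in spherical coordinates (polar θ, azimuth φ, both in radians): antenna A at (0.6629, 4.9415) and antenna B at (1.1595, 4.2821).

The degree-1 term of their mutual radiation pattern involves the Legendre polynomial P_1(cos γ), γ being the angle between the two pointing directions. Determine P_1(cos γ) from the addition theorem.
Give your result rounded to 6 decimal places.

0.760953

Term-by-term m-sum for l=1 (normalisation 4π/3 = 4.188790):
  term(m=-1) = (0.053217, 0.041251)   from Y*(Ω₁)=(0.048288, -0.207063), Y(Ω₂)=(-0.132098, 0.287814)
  term(m=+0) = (0.075231, 0.000000)   from Y*(Ω₁)=(0.385122, -0.000000), Y(Ω₂)=(0.195342, 0.000000)
  term(m=+1) = (0.053217, -0.041251)   from Y*(Ω₁)=(-0.048288, -0.207063), Y(Ω₂)=(0.132098, 0.287814)
Σ over m = (0.181664, 0.000000); ×(4π/3) → (0.760953, 0.000000). Real part: 0.760953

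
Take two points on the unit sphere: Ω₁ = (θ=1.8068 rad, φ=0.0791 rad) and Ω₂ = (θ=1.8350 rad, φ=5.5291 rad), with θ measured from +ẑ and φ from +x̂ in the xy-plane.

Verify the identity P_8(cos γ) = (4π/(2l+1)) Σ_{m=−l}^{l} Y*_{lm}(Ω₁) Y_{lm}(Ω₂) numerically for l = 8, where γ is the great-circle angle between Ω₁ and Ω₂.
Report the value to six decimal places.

Expand P_8 via completeness: Σ_{m} conj(Y_{8,m}) at Ω₁ times Y_{8,m} at Ω₂ —
  term(m=-8) = (0.148398, 0.059668)   from Y*(Ω₁)=(0.331923, 0.243436), Y(Ω₂)=(0.376443, -0.096323)
  term(m=-7) = (0.149852, -0.072551)   from Y*(Ω₁)=(-0.336795, -0.208209), Y(Ω₂)=(-0.225559, 0.354858)
  term(m=-6) = (-0.000113, 0.000383)   from Y*(Ω₁)=(-0.050893, -0.026147), Y(Ω₂)=(-0.001303, -0.006856)
  term(m=-5) = (-0.065851, -0.108263)   from Y*(Ω₁)=(0.332323, 0.138745), Y(Ω₂)=(-0.284564, -0.206972)
  term(m=-4) = (-0.009324, -0.001804)   from Y*(Ω₁)=(-0.065268, -0.021369), Y(Ω₂)=(0.137195, -0.017274)
  term(m=-3) = (-0.073633, 0.055056)   from Y*(Ω₁)=(-0.309282, -0.074802), Y(Ω₂)=(0.184246, -0.222575)
  term(m=-2) = (-0.002207, 0.023022)   from Y*(Ω₁)=(0.120473, 0.019219), Y(Ω₂)=(0.011864, 0.189201)
  term(m=-1) = (0.050789, 0.055890)   from Y*(Ω₁)=(0.294025, 0.023306), Y(Ω₂)=(0.186630, 0.175293)
  term(m=+0) = (0.027847, 0.000000)   from Y*(Ω₁)=(-0.137009, -0.000000), Y(Ω₂)=(-0.203248, 0.000000)
  term(m=+1) = (0.050789, -0.055890)   from Y*(Ω₁)=(-0.294025, 0.023306), Y(Ω₂)=(-0.186630, 0.175293)
  term(m=+2) = (-0.002207, -0.023022)   from Y*(Ω₁)=(0.120473, -0.019219), Y(Ω₂)=(0.011864, -0.189201)
  term(m=+3) = (-0.073633, -0.055056)   from Y*(Ω₁)=(0.309282, -0.074802), Y(Ω₂)=(-0.184246, -0.222575)
  term(m=+4) = (-0.009324, 0.001804)   from Y*(Ω₁)=(-0.065268, 0.021369), Y(Ω₂)=(0.137195, 0.017274)
  term(m=+5) = (-0.065851, 0.108263)   from Y*(Ω₁)=(-0.332323, 0.138745), Y(Ω₂)=(0.284564, -0.206972)
  term(m=+6) = (-0.000113, -0.000383)   from Y*(Ω₁)=(-0.050893, 0.026147), Y(Ω₂)=(-0.001303, 0.006856)
  term(m=+7) = (0.149852, 0.072551)   from Y*(Ω₁)=(0.336795, -0.208209), Y(Ω₂)=(0.225559, 0.354858)
  term(m=+8) = (0.148398, -0.059668)   from Y*(Ω₁)=(0.331923, -0.243436), Y(Ω₂)=(0.376443, 0.096323)
Σ over m = (0.423670, 0.000000); ×(4π/17) → (0.313176, 0.000000). Real part: 0.313176

0.313176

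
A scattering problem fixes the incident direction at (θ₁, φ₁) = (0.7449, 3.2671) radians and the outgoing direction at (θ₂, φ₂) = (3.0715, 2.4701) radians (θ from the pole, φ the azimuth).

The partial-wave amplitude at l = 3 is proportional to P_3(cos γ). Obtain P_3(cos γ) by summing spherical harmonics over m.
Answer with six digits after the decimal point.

0.192128

Term-by-term m-sum for l=3 (normalisation 4π/7 = 1.795196):
  [-3]  conj(Y_{3,-3})(Ω₁) = -0.12087 - 0.04779j ; Y_{3,-3}(Ω₂) = 0.00006 - 0.00013j ; Δ = -0.00001 + 0.00001j
  [-2]  conj(Y_{3,-2})(Ω₁) = 0.33445 + 0.08576j ; Y_{3,-2}(Ω₂) = -0.00113 - 0.00487j ; Δ = 0.00004 - 0.00173j
  [-1]  conj(Y_{3,-1})(Ω₁) = -0.37001 - 0.04668j ; Y_{3,-1}(Ω₂) = -0.07045 - 0.05598j ; Δ = 0.02345 + 0.02400j
  [+0]  conj(Y_{3,0})(Ω₁) = -0.08168 + 0.00000j ; Y_{3,0}(Ω₂) = -0.73539 + 0.00000j ; Δ = 0.06007 + 0.00000j
  [+1]  conj(Y_{3,1})(Ω₁) = 0.37001 - 0.04668j ; Y_{3,1}(Ω₂) = 0.07045 - 0.05598j ; Δ = 0.02345 - 0.02400j
  [+2]  conj(Y_{3,2})(Ω₁) = 0.33445 - 0.08576j ; Y_{3,2}(Ω₂) = -0.00113 + 0.00487j ; Δ = 0.00004 + 0.00173j
  [+3]  conj(Y_{3,3})(Ω₁) = 0.12087 - 0.04779j ; Y_{3,3}(Ω₂) = -0.00006 - 0.00013j ; Δ = -0.00001 - 0.00001j
Total Σ_m = 0.10702 + 0.00000j. Multiply by 1.795196: 0.19213 + 0.00000j. P_3(cos γ) = 0.192128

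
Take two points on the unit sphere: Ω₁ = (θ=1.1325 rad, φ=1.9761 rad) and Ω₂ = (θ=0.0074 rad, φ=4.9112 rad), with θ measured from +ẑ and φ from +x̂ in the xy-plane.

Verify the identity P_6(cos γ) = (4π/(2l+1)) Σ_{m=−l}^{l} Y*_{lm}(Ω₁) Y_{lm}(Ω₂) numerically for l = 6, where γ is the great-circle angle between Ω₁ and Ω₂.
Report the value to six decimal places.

0.309962

Addition theorem: P_6(cos γ) = (4π/13) Σ_m Y*_{lm}(Ω₁) Y_{lm}(Ω₂), m = −6…6:
  term(m=-6) = 0.00000 + 0.00000j   from Y*(Ω₁)=0.20195 - 0.17350j, Y(Ω₂)=-0.00000 + 0.00000j
  term(m=-5) = -0.00000 - 0.00000j   from Y*(Ω₁)=-0.38817 - 0.19025j, Y(Ω₂)=0.00000 + 0.00000j
  term(m=-4) = 0.00000 + 0.00000j   from Y*(Ω₁)=-0.01186 + 0.23504j, Y(Ω₂)=0.00000 - 0.00000j
  term(m=-3) = 0.00000 + 0.00000j   from Y*(Ω₁)=-0.19605 + 0.07265j, Y(Ω₂)=-0.00000 - 0.00000j
  term(m=-2) = -0.00008 - 0.00004j   from Y*(Ω₁)=0.21556 + 0.22671j, Y(Ω₂)=-0.00026 + 0.00011j
  term(m=-1) = -0.00252 - 0.00053j   from Y*(Ω₁)=-0.04165 + 0.09706j, Y(Ω₂)=0.00482 + 0.02390j
  term(m=+0) = 0.32586 + 0.00000j   from Y*(Ω₁)=0.32057 + 0.00000j, Y(Ω₂)=1.01652 + 0.00000j
  term(m=+1) = -0.00252 + 0.00053j   from Y*(Ω₁)=0.04165 + 0.09706j, Y(Ω₂)=-0.00482 + 0.02390j
  term(m=+2) = -0.00008 + 0.00004j   from Y*(Ω₁)=0.21556 - 0.22671j, Y(Ω₂)=-0.00026 - 0.00011j
  term(m=+3) = 0.00000 - 0.00000j   from Y*(Ω₁)=0.19605 + 0.07265j, Y(Ω₂)=0.00000 - 0.00000j
  term(m=+4) = 0.00000 - 0.00000j   from Y*(Ω₁)=-0.01186 - 0.23504j, Y(Ω₂)=0.00000 + 0.00000j
  term(m=+5) = -0.00000 + 0.00000j   from Y*(Ω₁)=0.38817 - 0.19025j, Y(Ω₂)=-0.00000 + 0.00000j
  term(m=+6) = 0.00000 - 0.00000j   from Y*(Ω₁)=0.20195 + 0.17350j, Y(Ω₂)=-0.00000 - 0.00000j
Total Σ_m = 0.32066 - 0.00000j. Multiply by 0.966644: 0.30996 - 0.00000j. P_6(cos γ) = 0.309962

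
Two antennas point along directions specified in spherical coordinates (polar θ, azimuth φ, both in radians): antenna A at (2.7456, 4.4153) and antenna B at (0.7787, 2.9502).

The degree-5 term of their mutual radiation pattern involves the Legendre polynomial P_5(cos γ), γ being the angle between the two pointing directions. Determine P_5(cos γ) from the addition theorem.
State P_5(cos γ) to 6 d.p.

0.220801

Addition theorem: P_5(cos γ) = (4π/11) Σ_m Y*_{lm}(Ω₁) Y_{lm}(Ω₂), m = −5…5:
  m=-5: Y*=-0.003949-0.000338i  Y=-0.045693-0.064846i  product +0.000159+0.000271i
  m=-4: Y*=-0.011187+0.027810i  Y=+0.183303+0.176175i  product -0.006950+0.003127i
  m=-3: Y*=+0.102868+0.083105i  Y=-0.358304-0.231779i  product -0.017596-0.053619i
  m=-2: Y*=+0.299494-0.202345i  Y=+0.287114+0.115605i  product +0.109381-0.023473i
  m=-1: Y*=-0.155471-0.507827i  Y=+0.155070+0.030047i  product -0.008850-0.083420i
  m=+0: Y*=-0.114669-0.000000i  Y=-0.357474+0.000000i  product +0.040991+0.000000i
  m=+1: Y*=+0.155471-0.507827i  Y=-0.155070+0.030047i  product -0.008850+0.083420i
  m=+2: Y*=+0.299494+0.202345i  Y=+0.287114-0.115605i  product +0.109381+0.023473i
  m=+3: Y*=-0.102868+0.083105i  Y=+0.358304-0.231779i  product -0.017596+0.053619i
  m=+4: Y*=-0.011187-0.027810i  Y=+0.183303-0.176175i  product -0.006950-0.003127i
  m=+5: Y*=+0.003949-0.000338i  Y=+0.045693-0.064846i  product +0.000159-0.000271i
Σ over m = +0.193278-0.000000i; ×(4π/11) → +0.220801-0.000000i. Real part: 0.220801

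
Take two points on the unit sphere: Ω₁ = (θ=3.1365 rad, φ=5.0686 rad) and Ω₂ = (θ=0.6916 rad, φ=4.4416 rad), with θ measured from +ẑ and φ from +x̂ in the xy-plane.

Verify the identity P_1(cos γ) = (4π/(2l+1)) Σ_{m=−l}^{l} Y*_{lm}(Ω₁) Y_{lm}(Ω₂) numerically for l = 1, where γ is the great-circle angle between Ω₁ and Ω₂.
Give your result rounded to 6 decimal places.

-0.767586

Expand P_1 via completeness: Σ_{m} conj(Y_{1,m}) at Ω₁ times Y_{1,m} at Ω₂ —
  m=-1: +0.000614-0.001649i × -0.058941+0.212317i = +0.000314+0.000227i  (running Σ = +0.000314+0.000227i)
  m=0: -0.488596-0.000000i × +0.376335+0.000000i = -0.183876-0.000000i  (running Σ = -0.183562+0.000227i)
  m=1: -0.000614-0.001649i × +0.058941+0.212317i = +0.000314-0.000227i  (running Σ = -0.183248+0.000000i)
Σ over m = -0.183248+0.000000i; ×(4π/3) → -0.767586+0.000000i. Real part: -0.767586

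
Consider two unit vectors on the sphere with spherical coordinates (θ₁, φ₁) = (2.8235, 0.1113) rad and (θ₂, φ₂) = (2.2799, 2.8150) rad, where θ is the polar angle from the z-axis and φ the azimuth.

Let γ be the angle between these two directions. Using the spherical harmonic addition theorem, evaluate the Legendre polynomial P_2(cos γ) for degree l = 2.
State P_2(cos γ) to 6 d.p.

Summing Y*_{l m}(θ₁,φ₁)·Y_{l m}(θ₂,φ₂) over m ∈ [−2, 2]; prefactor 4π/(2·2+1) = 2.513274:
  term(m=-2) = (0.005384, 0.006457)   from Y*(Ω₁)=(0.036852, 0.008341), Y(Ω₂)=(0.176694, 0.135214)
  term(m=-1) = (-0.079352, -0.037153)   from Y*(Ω₁)=(-0.228078, -0.025490), Y(Ω₂)=(0.361605, 0.122484)
  term(m=+0) = (0.046174, 0.000000)   from Y*(Ω₁)=(0.538232, -0.000000), Y(Ω₂)=(0.085788, 0.000000)
  term(m=+1) = (-0.079352, 0.037153)   from Y*(Ω₁)=(0.228078, -0.025490), Y(Ω₂)=(-0.361605, 0.122484)
  term(m=+2) = (0.005384, -0.006457)   from Y*(Ω₁)=(0.036852, -0.008341), Y(Ω₂)=(0.176694, -0.135214)
Total Σ_m = (-0.101763, 0.000000). Multiply by 2.513274: (-0.255758, 0.000000). P_2(cos γ) = -0.255758

-0.255758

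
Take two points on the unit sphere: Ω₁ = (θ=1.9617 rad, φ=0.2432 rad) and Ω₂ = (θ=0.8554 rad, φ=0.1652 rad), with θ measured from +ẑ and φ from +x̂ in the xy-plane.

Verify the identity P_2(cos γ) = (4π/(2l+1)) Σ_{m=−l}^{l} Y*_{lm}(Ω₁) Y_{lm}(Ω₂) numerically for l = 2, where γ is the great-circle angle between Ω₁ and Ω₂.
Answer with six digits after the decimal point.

-0.201826

Term-by-term m-sum for l=2 (normalisation 4π/5 = 2.513274):
  m=-2: Y*=0.29190 + 0.15435j  Y=0.20818 - 0.07140j  product 0.07179 + 0.01129j
  m=-1: Y*=-0.26415 - 0.06554j  Y=0.37729 - 0.06290j  product -0.10378 - 0.00811j
  m=+0: Y*=-0.17803 + 0.00000j  Y=0.09168 + 0.00000j  product -0.01632 + 0.00000j
  m=+1: Y*=0.26415 - 0.06554j  Y=-0.37729 - 0.06290j  product -0.10378 + 0.00811j
  m=+2: Y*=0.29190 - 0.15435j  Y=0.20818 + 0.07140j  product 0.07179 - 0.01129j
Σ over m = -0.08030 + 0.00000j; ×(4π/5) → -0.20183 + 0.00000j. Real part: -0.201826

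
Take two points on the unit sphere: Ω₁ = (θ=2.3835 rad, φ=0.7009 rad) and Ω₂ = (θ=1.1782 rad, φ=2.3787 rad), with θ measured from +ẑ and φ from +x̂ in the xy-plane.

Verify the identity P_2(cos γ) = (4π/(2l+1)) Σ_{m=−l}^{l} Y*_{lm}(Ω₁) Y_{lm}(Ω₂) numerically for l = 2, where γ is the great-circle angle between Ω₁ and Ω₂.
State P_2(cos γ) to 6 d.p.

Summing Y*_{l m}(θ₁,φ₁)·Y_{l m}(θ₂,φ₂) over m ∈ [−2, 2]; prefactor 4π/(2·2+1) = 2.513274:
  m=-2: Y*=+0.030711+0.179994i  Y=+0.014837+0.329400i  product -0.058834+0.012787i
  m=-1: Y*=-0.294775-0.248739i  Y=-0.197394-0.188703i  product +0.011249+0.104724i
  m=+0: Y*=+0.183519-0.000000i  Y=-0.176896+0.000000i  product -0.032464+0.000000i
  m=+1: Y*=+0.294775-0.248739i  Y=+0.197394-0.188703i  product +0.011249-0.104724i
  m=+2: Y*=+0.030711-0.179994i  Y=+0.014837-0.329400i  product -0.058834-0.012787i
Σ over m = -0.127634+0.000000i; ×(4π/5) → -0.320780+0.000000i. Real part: -0.320780

-0.320780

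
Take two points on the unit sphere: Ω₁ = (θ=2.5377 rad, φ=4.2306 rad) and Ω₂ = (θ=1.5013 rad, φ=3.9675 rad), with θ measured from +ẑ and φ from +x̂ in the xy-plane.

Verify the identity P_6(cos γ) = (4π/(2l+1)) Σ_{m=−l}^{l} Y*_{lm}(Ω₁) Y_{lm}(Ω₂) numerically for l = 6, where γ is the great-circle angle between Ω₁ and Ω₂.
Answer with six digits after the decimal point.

Expand P_6 via completeness: Σ_{m} conj(Y_{6,m}) at Ω₁ times Y_{6,m} at Ω₂ —
  [-6]  conj(Y_{6,-6})(Ω₁) = (0.015690, 0.004021) ; Y_{6,-6}(Ω₂) = (0.114590, 0.462135) ; Δ = (-0.000060, 0.007712)
  [-5]  conj(Y_{6,-5})(Ω₁) = (0.054397, -0.060462) ; Y_{6,-5}(Ω₂) = (0.063192, -0.095854) ; Δ = (-0.002358, -0.009035)
  [-4]  conj(Y_{6,-4})(Ω₁) = (-0.083514, -0.224347) ; Y_{6,-4}(Ω₂) = (0.330223, -0.053982) ; Δ = (-0.039689, -0.069577)
  [-3]  conj(Y_{6,-3})(Ω₁) = (-0.433751, -0.054692) ; Y_{6,-3}(Ω₂) = (-0.104230, -0.081542) ; Δ = (0.040750, 0.041069)
  [-2]  conj(Y_{6,-2})(Ω₁) = (-0.236904, 0.340975) ; Y_{6,-2}(Ω₂) = (-0.023975, -0.295269) ; Δ = (0.106359, 0.061776)
  [-1]  conj(Y_{6,-1})(Ω₁) = (-0.015805, -0.030226) ; Y_{6,-1}(Ω₂) = (-0.093947, 0.101884) ; Δ = (0.004564, 0.001229)
  [+0]  conj(Y_{6,0})(Ω₁) = (-0.420447, -0.000000) ; Y_{6,0}(Ω₂) = (-0.286124, 0.000000) ; Δ = (0.120300, 0.000000)
  [+1]  conj(Y_{6,1})(Ω₁) = (0.015805, -0.030226) ; Y_{6,1}(Ω₂) = (0.093947, 0.101884) ; Δ = (0.004564, -0.001229)
  [+2]  conj(Y_{6,2})(Ω₁) = (-0.236904, -0.340975) ; Y_{6,2}(Ω₂) = (-0.023975, 0.295269) ; Δ = (0.106359, -0.061776)
  [+3]  conj(Y_{6,3})(Ω₁) = (0.433751, -0.054692) ; Y_{6,3}(Ω₂) = (0.104230, -0.081542) ; Δ = (0.040750, -0.041069)
  [+4]  conj(Y_{6,4})(Ω₁) = (-0.083514, 0.224347) ; Y_{6,4}(Ω₂) = (0.330223, 0.053982) ; Δ = (-0.039689, 0.069577)
  [+5]  conj(Y_{6,5})(Ω₁) = (-0.054397, -0.060462) ; Y_{6,5}(Ω₂) = (-0.063192, -0.095854) ; Δ = (-0.002358, 0.009035)
  [+6]  conj(Y_{6,6})(Ω₁) = (0.015690, -0.004021) ; Y_{6,6}(Ω₂) = (0.114590, -0.462135) ; Δ = (-0.000060, -0.007712)
Total Σ_m = (0.339433, 0.000000). Multiply by 0.966644: (0.328111, 0.000000). P_6(cos γ) = 0.328111

0.328111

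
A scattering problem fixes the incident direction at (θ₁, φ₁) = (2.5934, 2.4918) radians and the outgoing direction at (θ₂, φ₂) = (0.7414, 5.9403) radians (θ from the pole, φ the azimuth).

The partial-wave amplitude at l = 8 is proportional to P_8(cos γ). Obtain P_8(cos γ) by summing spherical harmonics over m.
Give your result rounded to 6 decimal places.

0.078563

Summing Y*_{l m}(θ₁,φ₁)·Y_{l m}(θ₂,φ₂) over m ∈ [−8, 8]; prefactor 4π/(2·8+1) = 0.739198:
  m=-8: Y*=(0.001310, 0.002480)  Y=(-0.020550, 0.008652)  product (-0.000048, -0.000040)
  m=-7: Y*=(-0.002996, 0.018125)  Y=(-0.071838, 0.065779)  product (-0.000977, -0.001499)
  m=-6: Y*=(-0.054401, 0.051413)  Y=(-0.119513, 0.225957)  product (-0.005115, -0.018437)
  m=-5: Y*=(-0.210235, 0.022660)  Y=(-0.062205, 0.430110)  product (0.003331, -0.091834)
  m=-4: Y*=(-0.353675, -0.213170)  Y=(0.084806, 0.419967)  product (0.059530, -0.166610)
  m=-3: Y*=(-0.185395, -0.466086)  Y=(0.040594, 0.067394)  product (0.023885, -0.031415)
  m=-2: Y*=(0.057052, -0.205177)  Y=(-0.267043, -0.218508)  product (-0.060068, 0.042325)
  m=-1: Y*=(-0.255044, 0.193802)  Y=(-0.241619, -0.086255)  product (0.078340, -0.024828)
  m=+0: Y*=(-0.333628, -0.000000)  Y=(0.274181, 0.000000)  product (-0.091475, -0.000000)
  m=+1: Y*=(0.255044, 0.193802)  Y=(0.241619, -0.086255)  product (0.078340, 0.024828)
  m=+2: Y*=(0.057052, 0.205177)  Y=(-0.267043, 0.218508)  product (-0.060068, -0.042325)
  m=+3: Y*=(0.185395, -0.466086)  Y=(-0.040594, 0.067394)  product (0.023885, 0.031415)
  m=+4: Y*=(-0.353675, 0.213170)  Y=(0.084806, -0.419967)  product (0.059530, 0.166610)
  m=+5: Y*=(0.210235, 0.022660)  Y=(0.062205, 0.430110)  product (0.003331, 0.091834)
  m=+6: Y*=(-0.054401, -0.051413)  Y=(-0.119513, -0.225957)  product (-0.005115, 0.018437)
  m=+7: Y*=(0.002996, 0.018125)  Y=(0.071838, 0.065779)  product (-0.000977, 0.001499)
  m=+8: Y*=(0.001310, -0.002480)  Y=(-0.020550, -0.008652)  product (-0.000048, 0.000040)
Total Σ_m = (0.106282, -0.000000). Multiply by 0.739198: (0.078563, -0.000000). P_8(cos γ) = 0.078563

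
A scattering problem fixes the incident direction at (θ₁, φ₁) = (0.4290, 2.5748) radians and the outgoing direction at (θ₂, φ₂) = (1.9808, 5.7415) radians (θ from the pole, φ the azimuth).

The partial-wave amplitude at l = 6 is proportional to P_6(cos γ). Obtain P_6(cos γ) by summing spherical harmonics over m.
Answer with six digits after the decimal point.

-0.263129

Summing Y*_{l m}(θ₁,φ₁)·Y_{l m}(θ₂,φ₂) over m ∈ [−6, 6]; prefactor 4π/(2·6+1) = 0.966644:
  m=-6: -0.00242 + 0.00064j × -0.28577 - 0.03113j = 0.00071 - 0.00011j  (running Σ = 0.00071 - 0.00011j)
  m=-5: 0.01806 + 0.00574j × 0.39283 - 0.18167j = 0.00814 - 0.00103j  (running Σ = 0.00885 - 0.00113j)
  m=-4: -0.05547 - 0.06635j × -0.10595 + 0.15622j = 0.01624 - 0.00164j  (running Σ = 0.02509 - 0.00277j)
  m=-3: 0.03359 + 0.25774j × -0.01360 + 0.25044j = -0.06501 + 0.00491j  (running Σ = -0.03992 + 0.00213j)
  m=-2: 0.20718 - 0.44328j × -0.13176 - 0.24856j = -0.13748 + 0.00691j  (running Σ = -0.17739 + 0.00904j)
  m=-1: -0.36273 + 0.23086j × -0.13761 - 0.08280j = 0.06903 - 0.00173j  (running Σ = -0.10836 + 0.00731j)
  m=0: -0.18742 + 0.00000j × 0.29608 + 0.00000j = -0.05549 + 0.00000j  (running Σ = -0.16385 + 0.00731j)
  m=1: 0.36273 + 0.23086j × 0.13761 - 0.08280j = 0.06903 + 0.00173j  (running Σ = -0.09482 + 0.00904j)
  m=2: 0.20718 + 0.44328j × -0.13176 + 0.24856j = -0.13748 - 0.00691j  (running Σ = -0.23229 + 0.00213j)
  m=3: -0.03359 + 0.25774j × 0.01360 + 0.25044j = -0.06501 - 0.00491j  (running Σ = -0.29730 - 0.00277j)
  m=4: -0.05547 + 0.06635j × -0.10595 - 0.15622j = 0.01624 + 0.00164j  (running Σ = -0.28106 - 0.00113j)
  m=5: -0.01806 + 0.00574j × -0.39283 - 0.18167j = 0.00814 + 0.00103j  (running Σ = -0.27292 - 0.00011j)
  m=6: -0.00242 - 0.00064j × -0.28577 + 0.03113j = 0.00071 + 0.00011j  (running Σ = -0.27221 - 0.00000j)
Σ over m = -0.27221 - 0.00000j; ×(4π/13) → -0.26313 - 0.00000j. Real part: -0.263129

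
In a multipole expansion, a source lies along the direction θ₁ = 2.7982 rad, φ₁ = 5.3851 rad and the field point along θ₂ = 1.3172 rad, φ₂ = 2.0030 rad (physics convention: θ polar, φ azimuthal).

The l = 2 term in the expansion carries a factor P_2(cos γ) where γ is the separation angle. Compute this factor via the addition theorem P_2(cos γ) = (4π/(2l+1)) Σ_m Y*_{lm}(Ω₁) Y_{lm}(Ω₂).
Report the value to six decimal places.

-0.041661

Term-by-term m-sum for l=2 (normalisation 4π/5 = 2.513274):
  [-2]  conj(Y_{2,-2})(Ω₁) = -0.009785-0.042679i ; Y_{2,-2}(Ω₂) = -0.234945+0.275347i ; Δ = +0.014051+0.007333i
  [-1]  conj(Y_{2,-1})(Ω₁) = -0.152611+0.191560i ; Y_{2,-1}(Ω₂) = -0.078590-0.170370i ; Δ = +0.044630+0.010946i
  [+0]  conj(Y_{2,0})(Ω₁) = +0.523529-0.000000i ; Y_{2,0}(Ω₂) = -0.255835+0.000000i ; Δ = -0.133937+0.000000i
  [+1]  conj(Y_{2,1})(Ω₁) = +0.152611+0.191560i ; Y_{2,1}(Ω₂) = +0.078590-0.170370i ; Δ = +0.044630-0.010946i
  [+2]  conj(Y_{2,2})(Ω₁) = -0.009785+0.042679i ; Y_{2,2}(Ω₂) = -0.234945-0.275347i ; Δ = +0.014051-0.007333i
Total Σ_m = -0.016576+0.000000i. Multiply by 2.513274: -0.041661+0.000000i. P_2(cos γ) = -0.041661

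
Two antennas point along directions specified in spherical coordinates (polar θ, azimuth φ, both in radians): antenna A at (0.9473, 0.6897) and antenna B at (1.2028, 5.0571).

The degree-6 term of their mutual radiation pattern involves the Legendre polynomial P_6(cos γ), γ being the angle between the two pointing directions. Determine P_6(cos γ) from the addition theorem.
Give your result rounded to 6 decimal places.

-0.298627

Expand P_6 via completeness: Σ_{m} conj(Y_{6,m}) at Ω₁ times Y_{6,m} at Ω₂ —
  m=-6: Y*=-0.075123-0.116129i  Y=+0.152109+0.280117i  product +0.021103-0.038708i
  m=-5: Y*=-0.328480-0.104102i  Y=+0.420773-0.064781i  product -0.144960-0.022524i
  m=-4: Y*=-0.395366+0.159196i  Y=+0.021852-0.112440i  product +0.009260+0.047934i
  m=-3: Y*=-0.072951+0.134076i  Y=+0.257885+0.153417i  product -0.039382+0.023384i
  m=-2: Y*=-0.053131-0.274201i  Y=+0.169954-0.140104i  product -0.047447-0.039158i
  m=-1: Y*=-0.209714-0.172978i  Y=+0.078047+0.217374i  product +0.021233-0.059087i
  m=+0: Y*=+0.212233-0.000000i  Y=+0.242431+0.000000i  product +0.051452+0.000000i
  m=+1: Y*=+0.209714-0.172978i  Y=-0.078047+0.217374i  product +0.021233+0.059087i
  m=+2: Y*=-0.053131+0.274201i  Y=+0.169954+0.140104i  product -0.047447+0.039158i
  m=+3: Y*=+0.072951+0.134076i  Y=-0.257885+0.153417i  product -0.039382-0.023384i
  m=+4: Y*=-0.395366-0.159196i  Y=+0.021852+0.112440i  product +0.009260-0.047934i
  m=+5: Y*=+0.328480-0.104102i  Y=-0.420773-0.064781i  product -0.144960+0.022524i
  m=+6: Y*=-0.075123+0.116129i  Y=+0.152109-0.280117i  product +0.021103+0.038708i
Σ over m = -0.308932+0.000000i; ×(4π/13) → -0.298627+0.000000i. Real part: -0.298627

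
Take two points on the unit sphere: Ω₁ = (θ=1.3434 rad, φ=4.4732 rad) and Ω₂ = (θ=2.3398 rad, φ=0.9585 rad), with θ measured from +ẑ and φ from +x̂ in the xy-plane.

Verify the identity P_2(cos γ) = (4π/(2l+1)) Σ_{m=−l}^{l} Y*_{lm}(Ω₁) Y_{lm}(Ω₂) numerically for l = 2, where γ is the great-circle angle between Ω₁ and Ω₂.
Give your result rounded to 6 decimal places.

Addition theorem: P_2(cos γ) = (4π/5) Σ_m Y*_{lm}(Ω₁) Y_{lm}(Ω₂), m = −2…2:
  term(m=-2) = 0.05370 + 0.04965j   from Y*(Ω₁)=-0.32548 + 0.16878j, Y(Ω₂)=-0.06769 - 0.18763j
  term(m=-1) = 0.06100 + 0.02388j   from Y*(Ω₁)=-0.04020 - 0.16485j, Y(Ω₂)=-0.22189 + 0.31593j
  term(m=+0) = -0.03801 + 0.00000j   from Y*(Ω₁)=-0.26730 + 0.00000j, Y(Ω₂)=0.14219 + 0.00000j
  term(m=+1) = 0.06100 - 0.02388j   from Y*(Ω₁)=0.04020 - 0.16485j, Y(Ω₂)=0.22189 + 0.31593j
  term(m=+2) = 0.05370 - 0.04965j   from Y*(Ω₁)=-0.32548 - 0.16878j, Y(Ω₂)=-0.06769 + 0.18763j
Σ over m = 0.19139 + 0.00000j; ×(4π/5) → 0.48103 + 0.00000j. Real part: 0.481026

0.481026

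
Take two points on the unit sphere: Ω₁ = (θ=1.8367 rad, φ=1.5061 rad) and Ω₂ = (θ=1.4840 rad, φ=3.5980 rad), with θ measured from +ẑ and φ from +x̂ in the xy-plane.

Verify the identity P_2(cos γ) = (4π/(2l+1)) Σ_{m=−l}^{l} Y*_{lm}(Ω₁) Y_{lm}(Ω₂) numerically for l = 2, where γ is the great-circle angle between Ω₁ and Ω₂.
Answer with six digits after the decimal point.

Summing Y*_{l m}(θ₁,φ₁)·Y_{l m}(θ₂,φ₂) over m ∈ [−2, 2]; prefactor 4π/(2·2+1) = 2.513274:
  m=-2: -0.35659 + 0.04640j × 0.23444 - 0.30333j = -0.06953 + 0.11905j  (running Σ = -0.06953 + 0.11905j)
  m=-1: -0.01266 - 0.19547j × -0.05989 + 0.02940j = 0.00651 + 0.01133j  (running Σ = -0.06302 + 0.13038j)
  m=0: -0.25005 + 0.00000j × -0.30828 + 0.00000j = 0.07709 + 0.00000j  (running Σ = 0.01407 + 0.13038j)
  m=1: 0.01266 - 0.19547j × 0.05989 + 0.02940j = 0.00651 - 0.01133j  (running Σ = 0.02057 + 0.11905j)
  m=2: -0.35659 - 0.04640j × 0.23444 + 0.30333j = -0.06953 - 0.11905j  (running Σ = -0.04895 - 0.00000j)
Σ over m = -0.04895 - 0.00000j; ×(4π/5) → -0.12303 - 0.00000j. Real part: -0.123028

-0.123028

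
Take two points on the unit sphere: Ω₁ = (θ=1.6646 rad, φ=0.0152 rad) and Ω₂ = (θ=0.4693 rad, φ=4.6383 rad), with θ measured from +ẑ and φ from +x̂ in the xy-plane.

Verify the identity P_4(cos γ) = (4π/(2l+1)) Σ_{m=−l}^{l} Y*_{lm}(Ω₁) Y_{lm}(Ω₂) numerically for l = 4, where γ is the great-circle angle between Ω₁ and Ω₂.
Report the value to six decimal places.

0.318651

Term-by-term m-sum for l=4 (normalisation 4π/9 = 1.396263):
  [-4]  conj(Y_{4,-4})(Ω₁) = (0.433998, 0.026420) ; Y_{4,-4}(Ω₂) = (0.017707, 0.005407) ; Δ = (0.007542, 0.002814)
  [-3]  conj(Y_{4,-3})(Ω₁) = (-0.115580, -0.005274) ; Y_{4,-3}(Ω₂) = (0.022765, -0.100729) ; Δ = (-0.003162, 0.011522)
  [-2]  conj(Y_{4,-2})(Ω₁) = (-0.311081, -0.009460) ; Y_{4,-2}(Ω₂) = (-0.309149, -0.046147) ; Δ = (0.095734, 0.017280)
  [-1]  conj(Y_{4,-1})(Ω₁) = (0.129628, 0.001970) ; Y_{4,-1}(Ω₂) = (-0.036277, 0.488741) ; Δ = (-0.005666, 0.063283)
  [+0]  conj(Y_{4,0})(Ω₁) = (0.289799, -0.000000) ; Y_{4,0}(Ω₂) = (0.135686, 0.000000) ; Δ = (0.039322, 0.000000)
  [+1]  conj(Y_{4,1})(Ω₁) = (-0.129628, 0.001970) ; Y_{4,1}(Ω₂) = (0.036277, 0.488741) ; Δ = (-0.005666, -0.063283)
  [+2]  conj(Y_{4,2})(Ω₁) = (-0.311081, 0.009460) ; Y_{4,2}(Ω₂) = (-0.309149, 0.046147) ; Δ = (0.095734, -0.017280)
  [+3]  conj(Y_{4,3})(Ω₁) = (0.115580, -0.005274) ; Y_{4,3}(Ω₂) = (-0.022765, -0.100729) ; Δ = (-0.003162, -0.011522)
  [+4]  conj(Y_{4,4})(Ω₁) = (0.433998, -0.026420) ; Y_{4,4}(Ω₂) = (0.017707, -0.005407) ; Δ = (0.007542, -0.002814)
Accumulated sum (0.228217, -0.000000); after 4π/(2l+1) scaling, (0.318651, -0.000000) ⇒ P_4 = 0.318651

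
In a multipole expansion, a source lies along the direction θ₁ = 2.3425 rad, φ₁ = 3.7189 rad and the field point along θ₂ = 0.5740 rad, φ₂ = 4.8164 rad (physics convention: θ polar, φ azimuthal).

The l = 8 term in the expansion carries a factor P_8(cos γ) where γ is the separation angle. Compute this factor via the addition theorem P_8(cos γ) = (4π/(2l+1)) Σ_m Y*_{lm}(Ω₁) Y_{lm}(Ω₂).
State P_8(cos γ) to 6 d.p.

Summing Y*_{l m}(θ₁,φ₁)·Y_{l m}(θ₂,φ₂) over m ∈ [−8, 8]; prefactor 4π/(2·8+1) = 0.739198:
  m=-8: -0.003366-0.035733i × +0.002623-0.002880i = -0.000112-0.000084i  (running Σ = -0.000112-0.000084i)
  m=-7: -0.086877-0.109380i × -0.016034-0.017987i = -0.000574+0.003316i  (running Σ = -0.000686+0.003232i)
  m=-6: -0.304646-0.101718i × -0.074987+0.053995i = +0.028337-0.008822i  (running Σ = +0.027651-0.005590i)
  m=-5: -0.445684+0.116205i × +0.121368+0.211947i = -0.078721-0.080358i  (running Σ = -0.051071-0.085947i)
  m=-4: -0.224023+0.246120i × +0.403146-0.178125i = -0.046474+0.139126i  (running Σ = -0.097545+0.053179i)
  m=-3: +0.015136-0.093124i × -0.146309-0.453573i = -0.044453+0.006760i  (running Σ = -0.141998+0.059939i)
  m=-2: -0.155691-0.352242i × -0.121428+0.025631i = +0.027934+0.038782i  (running Σ = -0.114064+0.098720i)
  m=-1: -0.073349-0.047774i × -0.038520-0.369007i = -0.014804+0.028906i  (running Σ = -0.128868+0.127627i)
  m=0: +0.359655-0.000000i × -0.257606+0.000000i = -0.092649+0.000000i  (running Σ = -0.221517+0.127627i)
  m=1: +0.073349-0.047774i × +0.038520-0.369007i = -0.014804-0.028906i  (running Σ = -0.236321+0.098720i)
  m=2: -0.155691+0.352242i × -0.121428-0.025631i = +0.027934-0.038782i  (running Σ = -0.208387+0.059939i)
  m=3: -0.015136-0.093124i × +0.146309-0.453573i = -0.044453-0.006760i  (running Σ = -0.252840+0.053179i)
  m=4: -0.224023-0.246120i × +0.403146+0.178125i = -0.046474-0.139126i  (running Σ = -0.299314-0.085947i)
  m=5: +0.445684+0.116205i × -0.121368+0.211947i = -0.078721+0.080358i  (running Σ = -0.378035-0.005590i)
  m=6: -0.304646+0.101718i × -0.074987-0.053995i = +0.028337+0.008822i  (running Σ = -0.349699+0.003232i)
  m=7: +0.086877-0.109380i × +0.016034-0.017987i = -0.000574-0.003316i  (running Σ = -0.350273-0.000084i)
  m=8: -0.003366+0.035733i × +0.002623+0.002880i = -0.000112+0.000084i  (running Σ = -0.350385-0.000000i)
Accumulated sum -0.350385-0.000000i; after 4π/(2l+1) scaling, -0.259004-0.000000i ⇒ P_8 = -0.259004

-0.259004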